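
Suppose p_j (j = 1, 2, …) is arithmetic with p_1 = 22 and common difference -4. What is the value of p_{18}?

-46

p_j = 22 + (j - 1)·(-4).
p_{18} = 22 + 17·(-4) = -46.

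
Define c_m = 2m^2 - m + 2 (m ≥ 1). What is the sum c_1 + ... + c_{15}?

Over m = 1..15: Σm = 120, Σm² = 1240.
Total = (2)·1240 + (-1)·120 + (2)·15 = 2390.

2390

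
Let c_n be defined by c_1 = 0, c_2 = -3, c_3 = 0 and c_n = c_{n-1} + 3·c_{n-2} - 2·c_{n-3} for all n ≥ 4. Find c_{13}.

-2145

c_4 = -9; c_5 = -3; c_6 = -30; c_7 = -21; c_8 = -105; c_9 = -108; c_{10} = -381; c_{11} = -495; c_{12} = -1422; c_{13} = -2145.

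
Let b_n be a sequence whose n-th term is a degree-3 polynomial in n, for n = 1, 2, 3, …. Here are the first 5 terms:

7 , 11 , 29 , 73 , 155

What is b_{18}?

1st diffs: 4, 18, 44, 82.
2nd diffs: 14, 26, 38.
3rd diffs: 12, 12 (constant).
So b_n = 2n^3 - 5n^2 + 5n + 5.
Evaluating at n = 18 gives b_{18} = 10139.

10139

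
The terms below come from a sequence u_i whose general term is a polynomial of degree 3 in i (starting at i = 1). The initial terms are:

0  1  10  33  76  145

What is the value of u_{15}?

1st diffs: 1, 9, 23, 43, 69.
2nd diffs: 8, 14, 20, 26.
3rd diffs: 6, 6, 6 (constant).
So u_i = i^3 - 2i^2 + 1.
Evaluating at i = 15 gives u_{15} = 2926.

2926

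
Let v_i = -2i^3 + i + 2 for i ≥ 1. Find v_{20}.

v_{20} = -2·20^3 + 1·20 + 2 = -15978.

-15978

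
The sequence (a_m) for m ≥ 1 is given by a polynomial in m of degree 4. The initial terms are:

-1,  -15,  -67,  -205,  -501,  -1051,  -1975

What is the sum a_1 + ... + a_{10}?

-21328

1st diffs: -14, -52, -138, -296, -550, -924.
2nd diffs: -38, -86, -158, -254, -374.
3rd diffs: -48, -72, -96, -120.
4th diffs: -24, -24, -24 (constant).
So a_m = -m^4 + 2m^3 - 6m^2 + 5m - 1.
Continuing: -3417, -5545, -8551.
Summing m = 1..10 (10 terms) gives -21328.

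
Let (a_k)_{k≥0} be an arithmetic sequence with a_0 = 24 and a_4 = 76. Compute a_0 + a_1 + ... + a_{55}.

21364

Common difference d = (76 - 24) / (4 - 0) = 13.
a_k = 24 + (k - 0)·13.
a_{55} = 739; S = 56·(24 + 739)/2 = 21364.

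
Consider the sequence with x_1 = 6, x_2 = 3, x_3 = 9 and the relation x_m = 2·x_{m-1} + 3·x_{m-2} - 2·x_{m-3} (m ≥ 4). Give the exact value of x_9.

2979

x_4 = 15; x_5 = 51; x_6 = 129; x_7 = 381; x_8 = 1047; x_9 = 2979.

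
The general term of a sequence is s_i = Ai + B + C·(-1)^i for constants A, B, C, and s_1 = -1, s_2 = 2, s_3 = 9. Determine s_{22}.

102

Plug in i = 1, 2, 3: A + B - C = -1; 2A + B + C = 2; 3A + B - C = 9.
Subtracting the first from the second: A + 2C = 3.
Subtracting the second from the third: A - 2C = 7.
Solving: C = -1, A = 5, then B = -7.
Hence s_{22} = 5·22 + (-7) + (-1)·1 = 102.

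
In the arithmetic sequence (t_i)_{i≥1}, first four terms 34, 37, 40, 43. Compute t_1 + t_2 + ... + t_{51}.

Common difference d = 3.
t_i = 34 + (i - 1)·3.
t_{51} = 184; S = 51·(34 + 184)/2 = 5559.

5559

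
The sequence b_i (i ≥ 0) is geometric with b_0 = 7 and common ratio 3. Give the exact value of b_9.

b_i = 7·3^(i-0).
b_9 = 7·3^9 = 137781.

137781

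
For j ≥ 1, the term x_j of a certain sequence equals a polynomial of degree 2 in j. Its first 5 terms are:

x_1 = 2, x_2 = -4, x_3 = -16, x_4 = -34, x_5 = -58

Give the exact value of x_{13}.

-466

1st diffs: -6, -12, -18, -24.
2nd diffs: -6, -6, -6 (constant).
Newton forward-difference form: x_j = 2 + (-6)·C(j-1,1) + (-6)·C(j-1,2).
At j = 13: j-1 = 12, so x_{13} = 2 - 72 - 396 = -466.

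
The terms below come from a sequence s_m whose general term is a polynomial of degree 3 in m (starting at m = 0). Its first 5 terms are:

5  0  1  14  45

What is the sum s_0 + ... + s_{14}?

1st diffs: -5, 1, 13, 31.
2nd diffs: 6, 12, 18.
3rd diffs: 6, 6 (constant).
Newton forward-difference form: s_m = 5 + (-5)·C(m,1) + 6·C(m,2) + 6·C(m,3).
Continuing: …, 100, 185, 306, 469, …, s_{14} = 2665.
Summing m = 0..14 (15 terms) gives 10470.

10470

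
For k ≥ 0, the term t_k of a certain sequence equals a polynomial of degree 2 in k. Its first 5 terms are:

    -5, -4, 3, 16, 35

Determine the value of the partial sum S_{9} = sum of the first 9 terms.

495

1st diffs: 1, 7, 13, 19.
2nd diffs: 6, 6, 6 (constant).
Newton forward-difference form: t_k = -5 + 1·C(k,1) + 6·C(k,2).
Continuing: 60, 91, 128, 171.
Summing k = 0..8 (9 terms) gives 495.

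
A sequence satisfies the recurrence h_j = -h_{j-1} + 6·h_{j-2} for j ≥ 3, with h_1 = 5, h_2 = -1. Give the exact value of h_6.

h_3 = 31; h_4 = -37; h_5 = 223; h_6 = -445.
(Characteristic roots are 2 and -3.)

-445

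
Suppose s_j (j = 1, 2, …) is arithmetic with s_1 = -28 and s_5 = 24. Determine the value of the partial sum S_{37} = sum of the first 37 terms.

Common difference d = (24 - (-28)) / (5 - 1) = 13.
s_j = -28 + (j - 1)·13.
s_{37} = 440; S = 37·(-28 + 440)/2 = 7622.

7622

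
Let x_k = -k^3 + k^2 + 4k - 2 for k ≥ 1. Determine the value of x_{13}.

-1978

x_{13} = -1·13^3 + 1·13^2 + 4·13 - 2 = -1978.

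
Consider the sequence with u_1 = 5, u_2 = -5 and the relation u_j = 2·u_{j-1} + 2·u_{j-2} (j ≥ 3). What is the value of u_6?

-60

u_3 = 0; u_4 = -10; u_5 = -20; u_6 = -60.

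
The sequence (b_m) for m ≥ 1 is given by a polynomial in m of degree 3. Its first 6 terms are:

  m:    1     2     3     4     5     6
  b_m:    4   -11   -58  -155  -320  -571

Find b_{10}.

-2795

1st diffs: -15, -47, -97, -165, -251.
2nd diffs: -32, -50, -68, -86.
3rd diffs: -18, -18, -18 (constant).
Newton forward-difference form: b_m = 4 + (-15)·C(m-1,1) + (-32)·C(m-1,2) + (-18)·C(m-1,3).
At m = 10: m-1 = 9, so b_{10} = 4 - 135 - 1152 - 1512 = -2795.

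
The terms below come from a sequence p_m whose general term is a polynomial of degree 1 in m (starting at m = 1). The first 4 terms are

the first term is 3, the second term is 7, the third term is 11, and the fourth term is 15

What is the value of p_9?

35

1st diffs: 4, 4, 4 (constant).
So p_m = 4m - 1.
Evaluating at m = 9 gives p_9 = 35.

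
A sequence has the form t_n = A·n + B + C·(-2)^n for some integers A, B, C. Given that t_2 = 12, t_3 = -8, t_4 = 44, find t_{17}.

The three given values yield: 2A + B + 4C = 12; 3A + B - 8C = -8; 4A + B + 16C = 44.
Subtracting the first from the second: A - 12C = -20.
Subtracting the second from the third: A + 24C = 52.
Solving: C = 2, A = 4, then B = -4.
Hence t_{17} = 4·17 + (-4) + 2·(-131072) = -262080.

-262080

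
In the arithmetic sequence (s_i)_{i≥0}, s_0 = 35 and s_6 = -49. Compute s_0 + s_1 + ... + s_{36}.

-8029

Common difference d = (-49 - 35) / (6 - 0) = -14.
s_i = 35 + (i - 0)·(-14).
s_{36} = -469; S = 37·(35 + (-469))/2 = -8029.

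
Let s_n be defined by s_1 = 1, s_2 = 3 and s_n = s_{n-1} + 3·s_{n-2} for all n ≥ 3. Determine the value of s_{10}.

2175

s_3 = 6, s_4 = 15, s_5 = 33, s_6 = 78, s_7 = 177, s_8 = 411, s_9 = 942, s_{10} = 2175.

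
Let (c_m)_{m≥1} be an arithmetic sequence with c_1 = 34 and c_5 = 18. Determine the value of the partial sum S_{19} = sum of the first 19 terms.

-38

Common difference d = (18 - 34) / (5 - 1) = -4.
c_m = 34 + (m - 1)·(-4).
c_{19} = -38; S = 19·(34 + (-38))/2 = -38.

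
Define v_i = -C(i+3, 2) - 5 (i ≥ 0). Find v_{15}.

-158

C(18, 2) = 153, so v_{15} = -158.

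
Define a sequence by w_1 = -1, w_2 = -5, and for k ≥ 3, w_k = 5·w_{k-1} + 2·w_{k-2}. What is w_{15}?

-15599986803

w_3 = -27  w_4 = -145  w_5 = -779  …  w_{12} = -100611585  w_{13} = -540513739  w_{14} = -2903791865  w_{15} = -15599986803.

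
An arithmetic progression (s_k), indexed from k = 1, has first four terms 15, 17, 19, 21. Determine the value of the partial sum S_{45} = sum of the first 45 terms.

Common difference d = 2.
s_k = 15 + (k - 1)·2.
s_{45} = 103; S = 45·(15 + 103)/2 = 2655.

2655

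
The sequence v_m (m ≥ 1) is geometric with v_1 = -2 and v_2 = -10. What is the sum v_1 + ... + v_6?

Common ratio r = 5.
v_m = (-2)·5^(m-1).
S = (-2)·(5^6 - 1)/(5 - 1) = (-2)·(15625 - 1)/(4) = -7812.

-7812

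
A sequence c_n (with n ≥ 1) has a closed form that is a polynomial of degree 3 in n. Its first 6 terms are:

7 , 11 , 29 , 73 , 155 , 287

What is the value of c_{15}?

5705

1st diffs: 4, 18, 44, 82, 132.
2nd diffs: 14, 26, 38, 50.
3rd diffs: 12, 12, 12 (constant).
Newton forward-difference form: c_n = 7 + 4·C(n-1,1) + 14·C(n-1,2) + 12·C(n-1,3).
At n = 15: n-1 = 14, so c_{15} = 7 + 56 + 1274 + 4368 = 5705.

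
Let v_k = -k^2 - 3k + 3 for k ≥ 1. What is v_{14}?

v_{14} = -1·14^2 - 3·14 + 3 = -235.

-235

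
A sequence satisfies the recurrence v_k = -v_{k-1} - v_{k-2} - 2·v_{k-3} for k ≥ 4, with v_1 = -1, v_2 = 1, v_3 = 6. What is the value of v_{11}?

Compute successive terms:
v_4 = -5;  v_5 = -3;  v_6 = -4;  v_7 = 17;  v_8 = -7;  v_9 = -2;  v_{10} = -25;  v_{11} = 41.

41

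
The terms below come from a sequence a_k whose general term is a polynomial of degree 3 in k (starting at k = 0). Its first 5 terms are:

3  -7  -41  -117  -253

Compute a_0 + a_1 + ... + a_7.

-2860

1st diffs: -10, -34, -76, -136.
2nd diffs: -24, -42, -60.
3rd diffs: -18, -18 (constant).
Newton forward-difference form: a_k = 3 + (-10)·C(k,1) + (-24)·C(k,2) + (-18)·C(k,3).
Continuing: -467, -777, -1201.
Summing k = 0..7 (8 terms) gives -2860.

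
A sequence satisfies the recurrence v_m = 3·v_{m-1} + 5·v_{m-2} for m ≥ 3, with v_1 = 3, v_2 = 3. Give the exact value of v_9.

Applying the relation repeatedly:
v_3 = 24; v_4 = 87; v_5 = 381; v_6 = 1578; v_7 = 6639; v_8 = 27807; v_9 = 116616.

116616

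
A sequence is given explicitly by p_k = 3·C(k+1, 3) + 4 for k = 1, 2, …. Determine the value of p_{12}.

C(13, 3) = 286, so p_{12} = 862.

862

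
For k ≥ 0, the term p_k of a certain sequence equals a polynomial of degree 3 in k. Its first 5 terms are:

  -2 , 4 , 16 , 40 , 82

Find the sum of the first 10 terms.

1st diffs: 6, 12, 24, 42.
2nd diffs: 6, 12, 18.
3rd diffs: 6, 6 (constant).
Newton forward-difference form: p_k = -2 + 6·C(k,1) + 6·C(k,2) + 6·C(k,3).
Continuing: …, 148, 244, 376, 550, …, p_9 = 772.
Summing k = 0..9 (10 terms) gives 2230.

2230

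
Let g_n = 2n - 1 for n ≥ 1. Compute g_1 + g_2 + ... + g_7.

Over n = 1..7: Σn = 28.
Total = (2)·28 + (-1)·7 = 49.

49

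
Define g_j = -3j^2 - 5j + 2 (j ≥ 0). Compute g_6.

-136

g_6 = -3·6^2 - 5·6 + 2 = -136.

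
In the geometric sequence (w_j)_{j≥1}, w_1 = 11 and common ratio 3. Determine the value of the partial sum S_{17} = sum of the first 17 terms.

w_j = 11·3^(j-1).
S = 11·(3^17 - 1)/(3 - 1) = 11·(129140163 - 1)/(2) = 710270891.

710270891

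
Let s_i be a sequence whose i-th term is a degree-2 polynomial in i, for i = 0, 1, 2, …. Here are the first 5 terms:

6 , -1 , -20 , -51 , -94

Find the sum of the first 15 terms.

1st diffs: -7, -19, -31, -43.
2nd diffs: -12, -12, -12 (constant).
Newton forward-difference form: s_i = 6 + (-7)·C(i,1) + (-12)·C(i,2).
Continuing: …, -149, -216, -295, -386, …, s_{14} = -1184.
Summing i = 0..14 (15 terms) gives -6105.

-6105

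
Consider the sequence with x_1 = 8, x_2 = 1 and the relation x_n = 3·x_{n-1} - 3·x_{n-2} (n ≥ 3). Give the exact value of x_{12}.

Compute successive terms:
x_3 = -21; x_4 = -66; x_5 = -135; x_6 = -207; x_7 = -216; x_8 = -27; x_9 = 567; x_{10} = 1782; x_{11} = 3645; x_{12} = 5589.

5589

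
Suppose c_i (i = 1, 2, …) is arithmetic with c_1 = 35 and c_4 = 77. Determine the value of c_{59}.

Common difference d = (77 - 35) / (4 - 1) = 14.
c_i = 35 + (i - 1)·14.
c_{59} = 35 + 58·14 = 847.

847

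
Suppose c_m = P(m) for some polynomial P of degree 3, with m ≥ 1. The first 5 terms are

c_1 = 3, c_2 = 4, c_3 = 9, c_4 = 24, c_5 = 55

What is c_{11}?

913

1st diffs: 1, 5, 15, 31.
2nd diffs: 4, 10, 16.
3rd diffs: 6, 6 (constant).
Newton forward-difference form: c_m = 3 + 1·C(m-1,1) + 4·C(m-1,2) + 6·C(m-1,3).
At m = 11: m-1 = 10, so c_{11} = 3 + 10 + 180 + 720 = 913.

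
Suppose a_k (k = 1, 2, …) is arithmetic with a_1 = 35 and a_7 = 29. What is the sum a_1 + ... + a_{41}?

615

Common difference d = (29 - 35) / (7 - 1) = -1.
a_k = 35 + (k - 1)·(-1).
a_{41} = -5; S = 41·(35 + (-5))/2 = 615.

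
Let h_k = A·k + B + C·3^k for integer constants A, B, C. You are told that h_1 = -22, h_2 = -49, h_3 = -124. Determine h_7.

The three given values yield: A + B + 3C = -22; 2A + B + 9C = -49; 3A + B + 27C = -124.
Subtracting the first from the second: A + 6C = -27.
Subtracting the second from the third: A + 18C = -75.
Solving: C = -4, A = -3, then B = -7.
Hence h_7 = -3·7 + (-7) + (-4)·2187 = -8776.

-8776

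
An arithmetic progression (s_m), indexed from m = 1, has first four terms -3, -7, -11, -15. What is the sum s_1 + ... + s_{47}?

-4465

Common difference d = -4.
s_m = -3 + (m - 1)·(-4).
s_{47} = -187; S = 47·(-3 + (-187))/2 = -4465.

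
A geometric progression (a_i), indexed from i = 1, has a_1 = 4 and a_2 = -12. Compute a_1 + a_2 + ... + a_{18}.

-387420488

Common ratio r = -3.
a_i = 4·(-3)^(i-1).
S = 4·((-3)^18 - 1)/(-3 - 1) = 4·(387420489 - 1)/(-4) = -387420488.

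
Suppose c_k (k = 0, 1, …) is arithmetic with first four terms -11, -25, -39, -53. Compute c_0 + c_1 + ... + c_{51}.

-19136

Common difference d = -14.
c_k = -11 + (k - 0)·(-14).
c_{51} = -725; S = 52·(-11 + (-725))/2 = -19136.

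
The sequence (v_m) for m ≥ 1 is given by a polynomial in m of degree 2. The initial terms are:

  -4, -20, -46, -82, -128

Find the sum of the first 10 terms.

-1960

1st diffs: -16, -26, -36, -46.
2nd diffs: -10, -10, -10 (constant).
Newton forward-difference form: v_m = -4 + (-16)·C(m-1,1) + (-10)·C(m-1,2).
Continuing: …, -184, -250, -326, -412, …, v_{10} = -508.
Summing m = 1..10 (10 terms) gives -1960.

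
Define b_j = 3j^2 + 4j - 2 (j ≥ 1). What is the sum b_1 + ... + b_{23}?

Over j = 1..23: Σj = 276, Σj² = 4324.
Total = (3)·4324 + (4)·276 + (-2)·23 = 14030.

14030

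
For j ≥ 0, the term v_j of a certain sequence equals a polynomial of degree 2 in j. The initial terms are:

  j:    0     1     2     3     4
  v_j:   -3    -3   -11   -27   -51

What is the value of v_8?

-227

1st diffs: 0, -8, -16, -24.
2nd diffs: -8, -8, -8 (constant).
So v_j = -4j^2 + 4j - 3.
Evaluating at j = 8 gives v_8 = -227.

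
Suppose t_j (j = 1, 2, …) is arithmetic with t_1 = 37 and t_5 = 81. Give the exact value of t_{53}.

Common difference d = (81 - 37) / (5 - 1) = 11.
t_j = 37 + (j - 1)·11.
t_{53} = 37 + 52·11 = 609.

609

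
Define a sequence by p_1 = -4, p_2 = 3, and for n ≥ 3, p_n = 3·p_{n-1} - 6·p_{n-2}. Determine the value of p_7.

Applying the relation repeatedly:
p_3 = 33  p_4 = 81  p_5 = 45  p_6 = -351  p_7 = -1323.

-1323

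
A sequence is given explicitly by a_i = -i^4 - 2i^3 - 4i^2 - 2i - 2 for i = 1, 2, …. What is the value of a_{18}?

-117974

a_{18} = -1·18^4 - 2·18^3 - 4·18^2 - 2·18 - 2 = -117974.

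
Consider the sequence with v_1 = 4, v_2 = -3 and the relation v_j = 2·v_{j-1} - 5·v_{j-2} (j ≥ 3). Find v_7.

314

Step forward from the initial values:
v_3 = -26;  v_4 = -37;  v_5 = 56;  v_6 = 297;  v_7 = 314.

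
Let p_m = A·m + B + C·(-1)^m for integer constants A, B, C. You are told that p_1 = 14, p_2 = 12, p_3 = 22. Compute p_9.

46

Write the equations: A + B - C = 14; 2A + B + C = 12; 3A + B - C = 22.
Subtracting the first from the second: A + 2C = -2.
Subtracting the second from the third: A - 2C = 10.
Solving: C = -3, A = 4, then B = 7.
Hence p_9 = 4·9 + 7 + (-3)·(-1) = 46.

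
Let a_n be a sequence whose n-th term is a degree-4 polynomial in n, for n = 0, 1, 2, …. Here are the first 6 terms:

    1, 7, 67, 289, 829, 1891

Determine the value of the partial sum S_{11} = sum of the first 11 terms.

67067

1st diffs: 6, 60, 222, 540, 1062.
2nd diffs: 54, 162, 318, 522.
3rd diffs: 108, 156, 204.
4th diffs: 48, 48 (constant).
So a_n = 2n^4 + 6n^3 - 5n^2 + 3n + 1.
Continuing: …, 3727, 6637, 10969, 17119, …, a_{10} = 25531.
Summing n = 0..10 (11 terms) gives 67067.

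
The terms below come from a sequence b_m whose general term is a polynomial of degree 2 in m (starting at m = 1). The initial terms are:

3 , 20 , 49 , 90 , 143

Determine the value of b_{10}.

1st diffs: 17, 29, 41, 53.
2nd diffs: 12, 12, 12 (constant).
Newton forward-difference form: b_m = 3 + 17·C(m-1,1) + 12·C(m-1,2).
At m = 10: m-1 = 9, so b_{10} = 3 + 153 + 432 = 588.

588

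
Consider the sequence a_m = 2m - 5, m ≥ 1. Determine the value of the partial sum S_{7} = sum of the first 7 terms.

Over m = 1..7: Σm = 28.
Total = (2)·28 + (-5)·7 = 21.

21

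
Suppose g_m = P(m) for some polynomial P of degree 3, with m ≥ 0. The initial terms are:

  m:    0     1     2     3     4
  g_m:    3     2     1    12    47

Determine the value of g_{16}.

1st diffs: -1, -1, 11, 35.
2nd diffs: 0, 12, 24.
3rd diffs: 12, 12 (constant).
Newton forward-difference form: g_m = 3 + (-1)·C(m,1) + 12·C(m,3).
At m = 16: m = 16, so g_{16} = 3 - 16 + 6720 = 6707.

6707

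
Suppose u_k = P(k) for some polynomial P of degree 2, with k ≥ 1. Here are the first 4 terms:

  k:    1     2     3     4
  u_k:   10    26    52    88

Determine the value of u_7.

256

1st diffs: 16, 26, 36.
2nd diffs: 10, 10 (constant).
Newton forward-difference form: u_k = 10 + 16·C(k-1,1) + 10·C(k-1,2).
At k = 7: k-1 = 6, so u_7 = 10 + 96 + 150 = 256.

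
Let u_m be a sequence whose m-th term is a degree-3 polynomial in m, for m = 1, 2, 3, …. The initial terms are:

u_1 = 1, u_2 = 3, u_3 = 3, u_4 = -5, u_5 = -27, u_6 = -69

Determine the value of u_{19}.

-5165

1st diffs: 2, 0, -8, -22, -42.
2nd diffs: -2, -8, -14, -20.
3rd diffs: -6, -6, -6 (constant).
Newton forward-difference form: u_m = 1 + 2·C(m-1,1) + (-2)·C(m-1,2) + (-6)·C(m-1,3).
At m = 19: m-1 = 18, so u_{19} = 1 + 36 - 306 - 4896 = -5165.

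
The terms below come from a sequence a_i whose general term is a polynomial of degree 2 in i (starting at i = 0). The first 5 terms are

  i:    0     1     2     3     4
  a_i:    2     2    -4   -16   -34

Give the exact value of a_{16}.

-718

1st diffs: 0, -6, -12, -18.
2nd diffs: -6, -6, -6 (constant).
So a_i = -3i^2 + 3i + 2.
Evaluating at i = 16 gives a_{16} = -718.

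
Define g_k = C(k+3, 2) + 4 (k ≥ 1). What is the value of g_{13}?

C(16, 2) = 120, so g_{13} = 124.

124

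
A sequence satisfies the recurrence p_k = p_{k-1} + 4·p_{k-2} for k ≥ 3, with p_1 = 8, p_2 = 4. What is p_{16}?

Iterate the recurrence:
p_3 = 36, p_4 = 52, p_5 = 196, …, p_{13} = 320068, p_{14} = 816404, p_{15} = 2096676, p_{16} = 5362292.

5362292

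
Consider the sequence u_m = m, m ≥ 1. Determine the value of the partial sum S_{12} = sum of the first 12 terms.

78

Over m = 1..12: Σm = 78.
Total = (1)·78 = 78.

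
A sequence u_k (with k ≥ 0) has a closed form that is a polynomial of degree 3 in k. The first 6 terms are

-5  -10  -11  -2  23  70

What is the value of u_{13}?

1st diffs: -5, -1, 9, 25, 47.
2nd diffs: 4, 10, 16, 22.
3rd diffs: 6, 6, 6 (constant).
Newton forward-difference form: u_k = -5 + (-5)·C(k,1) + 4·C(k,2) + 6·C(k,3).
At k = 13: k = 13, so u_{13} = -5 - 65 + 312 + 1716 = 1958.

1958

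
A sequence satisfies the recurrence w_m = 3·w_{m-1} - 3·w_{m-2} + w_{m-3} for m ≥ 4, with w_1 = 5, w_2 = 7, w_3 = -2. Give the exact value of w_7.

-148

Applying the relation repeatedly:
w_4 = -22; w_5 = -53; w_6 = -95; w_7 = -148.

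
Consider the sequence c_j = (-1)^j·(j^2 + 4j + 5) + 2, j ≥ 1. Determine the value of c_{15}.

-288

(-1)^15 = -1; j^2 + 4j + 5 at j=15 is 290; so c_{15} = -288.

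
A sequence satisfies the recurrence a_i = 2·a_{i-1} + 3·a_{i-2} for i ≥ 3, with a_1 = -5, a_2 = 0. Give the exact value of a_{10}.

-24600

Iterate the recurrence:
a_3 = -15;  a_4 = -30;  a_5 = -105;  a_6 = -300;  a_7 = -915;  a_8 = -2730;  a_9 = -8205;  a_{10} = -24600.
(Characteristic roots are 3 and -1.)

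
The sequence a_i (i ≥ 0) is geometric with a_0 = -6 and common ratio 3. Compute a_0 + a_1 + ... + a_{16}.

a_i = (-6)·3^(i-0).
S = (-6)·(3^17 - 1)/(3 - 1) = (-6)·(129140163 - 1)/(2) = -387420486.

-387420486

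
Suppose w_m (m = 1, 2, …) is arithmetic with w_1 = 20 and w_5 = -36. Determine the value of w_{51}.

Common difference d = (-36 - 20) / (5 - 1) = -14.
w_m = 20 + (m - 1)·(-14).
w_{51} = 20 + 50·(-14) = -680.

-680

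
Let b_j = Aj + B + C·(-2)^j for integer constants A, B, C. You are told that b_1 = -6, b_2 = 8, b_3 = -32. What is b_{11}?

-6184

Plug in j = 1, 2, 3: A + B - 2C = -6; 2A + B + 4C = 8; 3A + B - 8C = -32.
Subtracting the first from the second: A + 6C = 14.
Subtracting the second from the third: A - 12C = -40.
Solving: C = 3, A = -4, then B = 4.
Hence b_{11} = -4·11 + 4 + 3·(-2048) = -6184.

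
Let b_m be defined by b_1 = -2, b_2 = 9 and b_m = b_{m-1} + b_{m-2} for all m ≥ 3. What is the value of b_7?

62

Step forward from the initial values:
b_3 = 7, b_4 = 16, b_5 = 23, b_6 = 39, b_7 = 62.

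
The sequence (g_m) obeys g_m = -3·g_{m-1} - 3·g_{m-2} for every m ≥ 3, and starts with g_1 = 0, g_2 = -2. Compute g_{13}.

Applying the relation repeatedly:
g_3 = 6, g_4 = -12, g_5 = 18, …, g_{10} = 324, g_{11} = -486, g_{12} = 486, g_{13} = 0.

0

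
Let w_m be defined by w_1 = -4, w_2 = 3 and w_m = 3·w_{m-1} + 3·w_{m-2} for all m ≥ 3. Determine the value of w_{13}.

Applying the relation repeatedly:
w_3 = -3, w_4 = 0, w_5 = -9, …, w_{10} = -5832, w_{11} = -22113, w_{12} = -83835, w_{13} = -317844.

-317844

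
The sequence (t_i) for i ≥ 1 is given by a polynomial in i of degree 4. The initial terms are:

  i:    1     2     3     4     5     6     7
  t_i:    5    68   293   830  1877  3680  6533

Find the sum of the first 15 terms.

429294

1st diffs: 63, 225, 537, 1047, 1803, 2853.
2nd diffs: 162, 312, 510, 756, 1050.
3rd diffs: 150, 198, 246, 294.
4th diffs: 48, 48, 48 (constant).
Newton forward-difference form: t_i = 5 + 63·C(i-1,1) + 162·C(i-1,2) + 150·C(i-1,3) + 48·C(i-1,4).
Continuing: …, 10778, 16805, 25052, 36005, …, t_{15} = 118277.
Summing i = 1..15 (15 terms) gives 429294.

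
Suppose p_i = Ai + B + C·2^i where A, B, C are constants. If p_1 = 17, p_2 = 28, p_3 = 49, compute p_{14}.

Plug in i = 1, 2, 3: A + B + 2C = 17; 2A + B + 4C = 28; 3A + B + 8C = 49.
Subtracting the first from the second: A + 2C = 11.
Subtracting the second from the third: A + 4C = 21.
Solving: C = 5, A = 1, then B = 6.
Therefore p_{14} = 14 + 6 + 5·16384 = 81940.

81940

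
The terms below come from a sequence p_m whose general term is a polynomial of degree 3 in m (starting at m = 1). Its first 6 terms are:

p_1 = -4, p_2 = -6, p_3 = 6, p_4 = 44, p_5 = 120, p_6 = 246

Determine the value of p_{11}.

1st diffs: -2, 12, 38, 76, 126.
2nd diffs: 14, 26, 38, 50.
3rd diffs: 12, 12, 12 (constant).
Newton forward-difference form: p_m = -4 + (-2)·C(m-1,1) + 14·C(m-1,2) + 12·C(m-1,3).
At m = 11: m-1 = 10, so p_{11} = -4 - 20 + 630 + 1440 = 2046.

2046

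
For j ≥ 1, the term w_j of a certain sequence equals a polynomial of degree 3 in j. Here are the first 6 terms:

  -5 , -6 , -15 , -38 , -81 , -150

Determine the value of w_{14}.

1st diffs: -1, -9, -23, -43, -69.
2nd diffs: -8, -14, -20, -26.
3rd diffs: -6, -6, -6 (constant).
So w_j = -j^3 + 2j^2 - 6.
Evaluating at j = 14 gives w_{14} = -2358.

-2358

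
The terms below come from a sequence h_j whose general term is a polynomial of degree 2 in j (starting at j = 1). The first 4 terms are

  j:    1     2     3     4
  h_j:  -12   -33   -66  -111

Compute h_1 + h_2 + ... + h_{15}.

-7845

1st diffs: -21, -33, -45.
2nd diffs: -12, -12 (constant).
Newton forward-difference form: h_j = -12 + (-21)·C(j-1,1) + (-12)·C(j-1,2).
Continuing: …, -168, -237, -318, -411, …, h_{15} = -1398.
Summing j = 1..15 (15 terms) gives -7845.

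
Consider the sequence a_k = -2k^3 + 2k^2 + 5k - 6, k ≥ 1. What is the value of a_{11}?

a_{11} = -2·11^3 + 2·11^2 + 5·11 - 6 = -2371.

-2371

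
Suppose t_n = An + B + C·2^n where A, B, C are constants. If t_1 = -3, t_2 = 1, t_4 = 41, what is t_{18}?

The three given values yield: A + B + 2C = -3; 2A + B + 4C = 1; 4A + B + 16C = 41.
Subtracting the first from the second: A + 2C = 4.
Subtracting the second from the third: 2A + 12C = 40.
Solving: C = 4, A = -4, then B = -7.
Hence t_{18} = -4·18 + (-7) + 4·262144 = 1048497.

1048497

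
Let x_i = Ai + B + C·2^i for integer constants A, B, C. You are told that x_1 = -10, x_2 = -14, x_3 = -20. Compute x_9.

-536

Write the equations: A + B + 2C = -10; 2A + B + 4C = -14; 3A + B + 8C = -20.
Subtracting the first from the second: A + 2C = -4.
Subtracting the second from the third: A + 4C = -6.
Solving: C = -1, A = -2, then B = -6.
Hence x_9 = -2·9 + (-6) + (-1)·512 = -536.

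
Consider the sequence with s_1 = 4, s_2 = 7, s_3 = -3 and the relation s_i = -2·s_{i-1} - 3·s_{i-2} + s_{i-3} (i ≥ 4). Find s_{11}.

1329

s_4 = -11, s_5 = 38, s_6 = -46, s_7 = -33, s_8 = 242, s_9 = -431, s_{10} = 103, s_{11} = 1329.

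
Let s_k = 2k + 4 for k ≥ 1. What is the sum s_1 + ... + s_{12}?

204

Over k = 1..12: Σk = 78.
Total = (2)·78 + (4)·12 = 204.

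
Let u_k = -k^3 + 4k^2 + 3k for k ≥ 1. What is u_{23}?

-9982

u_{23} = -1·23^3 + 4·23^2 + 3·23 = -9982.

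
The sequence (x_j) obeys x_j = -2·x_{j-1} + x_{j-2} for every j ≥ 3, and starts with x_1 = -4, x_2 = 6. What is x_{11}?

-18208

x_3 = -16; x_4 = 38; x_5 = -92; x_6 = 222; x_7 = -536; x_8 = 1294; x_9 = -3124; x_{10} = 7542; x_{11} = -18208.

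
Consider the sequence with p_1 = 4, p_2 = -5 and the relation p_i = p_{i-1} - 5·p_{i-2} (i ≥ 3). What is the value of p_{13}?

Compute successive terms:
p_3 = -25  p_4 = 0  p_5 = 125  …  p_{10} = 7000  p_{11} = 125  p_{12} = -34875  p_{13} = -35500.

-35500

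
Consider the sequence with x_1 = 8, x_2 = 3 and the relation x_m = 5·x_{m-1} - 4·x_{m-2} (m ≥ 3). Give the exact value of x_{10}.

-436897

Step forward from the initial values:
x_3 = -17, x_4 = -97, x_5 = -417, x_6 = -1697, x_7 = -6817, x_8 = -27297, x_9 = -109217, x_{10} = -436897.
(Characteristic roots are 4 and 1.)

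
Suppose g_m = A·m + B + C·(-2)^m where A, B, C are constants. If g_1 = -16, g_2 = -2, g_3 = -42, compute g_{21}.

-6291546

Write the equations: A + B - 2C = -16; 2A + B + 4C = -2; 3A + B - 8C = -42.
Subtracting the first from the second: A + 6C = 14.
Subtracting the second from the third: A - 12C = -40.
Solving: C = 3, A = -4, then B = -6.
Hence g_{21} = -4·21 + (-6) + 3·(-2097152) = -6291546.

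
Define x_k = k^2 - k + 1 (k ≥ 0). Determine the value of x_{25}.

601

x_{25} = 1·25^2 - 1·25 + 1 = 601.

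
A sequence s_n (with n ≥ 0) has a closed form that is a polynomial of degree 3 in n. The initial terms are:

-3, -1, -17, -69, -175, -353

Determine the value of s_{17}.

1st diffs: 2, -16, -52, -106, -178.
2nd diffs: -18, -36, -54, -72.
3rd diffs: -18, -18, -18 (constant).
Newton forward-difference form: s_n = -3 + 2·C(n,1) + (-18)·C(n,2) + (-18)·C(n,3).
At n = 17: n = 17, so s_{17} = -3 + 34 - 2448 - 12240 = -14657.

-14657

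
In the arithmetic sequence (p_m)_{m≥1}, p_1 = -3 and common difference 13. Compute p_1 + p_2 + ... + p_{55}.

p_m = -3 + (m - 1)·13.
p_{55} = 699; S = 55·(-3 + 699)/2 = 19140.

19140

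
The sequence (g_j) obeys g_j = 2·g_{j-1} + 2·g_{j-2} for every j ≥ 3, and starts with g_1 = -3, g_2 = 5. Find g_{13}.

g_3 = 4  g_4 = 18  g_5 = 44  …  g_{10} = 6864  g_{11} = 18752  g_{12} = 51232  g_{13} = 139968.

139968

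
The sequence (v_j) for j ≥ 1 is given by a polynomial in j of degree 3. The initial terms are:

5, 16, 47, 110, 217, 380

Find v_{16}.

1st diffs: 11, 31, 63, 107, 163.
2nd diffs: 20, 32, 44, 56.
3rd diffs: 12, 12, 12 (constant).
Newton forward-difference form: v_j = 5 + 11·C(j-1,1) + 20·C(j-1,2) + 12·C(j-1,3).
At j = 16: j-1 = 15, so v_{16} = 5 + 165 + 2100 + 5460 = 7730.

7730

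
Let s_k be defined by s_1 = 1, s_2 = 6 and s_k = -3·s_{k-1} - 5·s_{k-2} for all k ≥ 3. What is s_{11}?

Compute successive terms:
s_3 = -23;  s_4 = 39;  s_5 = -2;  s_6 = -189;  s_7 = 577;  s_8 = -786;  s_9 = -527;  s_{10} = 5511;  s_{11} = -13898.

-13898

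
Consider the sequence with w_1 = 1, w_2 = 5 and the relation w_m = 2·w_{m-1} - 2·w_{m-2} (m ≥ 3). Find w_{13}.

Applying the relation repeatedly:
w_3 = 8; w_4 = 6; w_5 = -4; …; w_{10} = 80; w_{11} = 128; w_{12} = 96; w_{13} = -64.

-64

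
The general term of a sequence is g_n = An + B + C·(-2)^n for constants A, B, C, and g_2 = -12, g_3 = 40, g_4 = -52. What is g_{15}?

Plug in n = 2, 3, 4: 2A + B + 4C = -12; 3A + B - 8C = 40; 4A + B + 16C = -52.
Subtracting the first from the second: A - 12C = 52.
Subtracting the second from the third: A + 24C = -92.
Solving: C = -4, A = 4, then B = -4.
So g_n = 4·n + (-4) + (-4)·(-2)^n; at n=15 this is 131128.

131128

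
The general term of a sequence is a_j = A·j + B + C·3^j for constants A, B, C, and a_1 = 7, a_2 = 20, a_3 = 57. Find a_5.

At j = 1, 2, 3: A + B + 3C = 7; 2A + B + 9C = 20; 3A + B + 27C = 57.
Subtracting the first from the second: A + 6C = 13.
Subtracting the second from the third: A + 18C = 37.
Solving: C = 2, A = 1, then B = 0.
Therefore a_5 = 5 + 0 + 2·243 = 491.

491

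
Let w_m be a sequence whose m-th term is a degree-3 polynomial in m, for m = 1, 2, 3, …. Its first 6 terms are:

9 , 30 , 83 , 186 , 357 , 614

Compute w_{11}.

3819

1st diffs: 21, 53, 103, 171, 257.
2nd diffs: 32, 50, 68, 86.
3rd diffs: 18, 18, 18 (constant).
Newton forward-difference form: w_m = 9 + 21·C(m-1,1) + 32·C(m-1,2) + 18·C(m-1,3).
At m = 11: m-1 = 10, so w_{11} = 9 + 210 + 1440 + 2160 = 3819.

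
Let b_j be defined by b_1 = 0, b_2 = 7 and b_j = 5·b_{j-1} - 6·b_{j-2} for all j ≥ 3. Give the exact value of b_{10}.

b_3 = 35;  b_4 = 133;  b_5 = 455;  b_6 = 1477;  b_7 = 4655;  b_8 = 14413;  b_9 = 44135;  b_{10} = 134197.
(Characteristic roots are 3 and 2.)

134197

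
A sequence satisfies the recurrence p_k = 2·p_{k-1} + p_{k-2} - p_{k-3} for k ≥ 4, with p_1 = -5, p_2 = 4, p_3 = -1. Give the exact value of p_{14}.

15968

Step forward from the initial values:
p_4 = 7; p_5 = 9; p_6 = 26; …; p_{11} = 1407; p_{12} = 3163; p_{13} = 7106; p_{14} = 15968.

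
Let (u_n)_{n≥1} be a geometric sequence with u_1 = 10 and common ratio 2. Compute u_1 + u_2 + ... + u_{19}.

u_n = 10·2^(n-1).
S = 10·(2^19 - 1)/(2 - 1) = 10·(524288 - 1)/(1) = 5242870.

5242870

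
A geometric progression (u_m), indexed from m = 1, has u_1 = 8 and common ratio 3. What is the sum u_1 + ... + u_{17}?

u_m = 8·3^(m-1).
S = 8·(3^17 - 1)/(3 - 1) = 8·(129140163 - 1)/(2) = 516560648.

516560648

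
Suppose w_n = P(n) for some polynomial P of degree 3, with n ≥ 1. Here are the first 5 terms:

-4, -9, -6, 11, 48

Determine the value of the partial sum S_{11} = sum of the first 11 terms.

2981

1st diffs: -5, 3, 17, 37.
2nd diffs: 8, 14, 20.
3rd diffs: 6, 6 (constant).
Newton forward-difference form: w_n = -4 + (-5)·C(n-1,1) + 8·C(n-1,2) + 6·C(n-1,3).
Continuing: …, 111, 206, 339, 516, …, w_{11} = 1026.
Summing n = 1..11 (11 terms) gives 2981.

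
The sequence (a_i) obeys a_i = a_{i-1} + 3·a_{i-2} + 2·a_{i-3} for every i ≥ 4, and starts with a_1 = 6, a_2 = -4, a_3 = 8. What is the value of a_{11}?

Step forward from the initial values:
a_4 = 8;  a_5 = 24;  a_6 = 64;  a_7 = 152;  a_8 = 392;  a_9 = 976;  a_{10} = 2456;  a_{11} = 6168.

6168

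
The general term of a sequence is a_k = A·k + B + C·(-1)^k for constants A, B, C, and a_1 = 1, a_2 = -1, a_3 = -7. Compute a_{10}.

-33

Write the equations: A + B - C = 1; 2A + B + C = -1; 3A + B - C = -7.
Subtracting the first from the second: A + 2C = -2.
Subtracting the second from the third: A - 2C = -6.
Solving: C = 1, A = -4, then B = 6.
So a_k = -4·k + 6 + 1·(-1)^k; at k=10 this is -33.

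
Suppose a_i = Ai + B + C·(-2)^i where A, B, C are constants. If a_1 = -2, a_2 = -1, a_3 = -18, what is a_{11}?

Plug in i = 1, 2, 3: A + B - 2C = -2; 2A + B + 4C = -1; 3A + B - 8C = -18.
Subtracting the first from the second: A + 6C = 1.
Subtracting the second from the third: A - 12C = -17.
Solving: C = 1, A = -5, then B = 5.
So a_i = -5·i + 5 + 1·(-2)^i; at i=11 this is -2098.

-2098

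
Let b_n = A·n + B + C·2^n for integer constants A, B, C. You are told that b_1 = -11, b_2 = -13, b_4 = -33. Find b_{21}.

At n = 1, 2, 4: A + B + 2C = -11; 2A + B + 4C = -13; 4A + B + 16C = -33.
Subtracting the first from the second: A + 2C = -2.
Subtracting the second from the third: 2A + 12C = -20.
Solving: C = -2, A = 2, then B = -9.
Therefore b_{21} = 42 + (-9) + (-2)·2097152 = -4194271.

-4194271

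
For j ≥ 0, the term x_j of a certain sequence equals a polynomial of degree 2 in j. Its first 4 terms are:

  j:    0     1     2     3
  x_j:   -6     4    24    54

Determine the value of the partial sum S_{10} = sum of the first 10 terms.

1590

1st diffs: 10, 20, 30.
2nd diffs: 10, 10 (constant).
Newton forward-difference form: x_j = -6 + 10·C(j,1) + 10·C(j,2).
Continuing: …, 94, 144, 204, 274, …, x_9 = 444.
Summing j = 0..9 (10 terms) gives 1590.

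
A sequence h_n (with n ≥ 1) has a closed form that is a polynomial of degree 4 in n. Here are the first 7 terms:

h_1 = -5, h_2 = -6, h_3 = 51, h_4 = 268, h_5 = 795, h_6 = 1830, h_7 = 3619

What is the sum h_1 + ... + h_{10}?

1st diffs: -1, 57, 217, 527, 1035, 1789.
2nd diffs: 58, 160, 310, 508, 754.
3rd diffs: 102, 150, 198, 246.
4th diffs: 48, 48, 48 (constant).
Newton forward-difference form: h_n = -5 + (-1)·C(n-1,1) + 58·C(n-1,2) + 102·C(n-1,3) + 48·C(n-1,4).
Continuing: 6456, 10683, 16690.
Summing n = 1..10 (10 terms) gives 40381.

40381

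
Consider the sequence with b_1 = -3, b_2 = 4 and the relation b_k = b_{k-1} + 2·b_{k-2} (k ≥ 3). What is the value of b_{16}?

10926

Compute successive terms:
b_3 = -2  b_4 = 6  b_5 = 2  …  b_{13} = 1362  b_{14} = 2734  b_{15} = 5458  b_{16} = 10926.
(Characteristic roots are 2 and -1.)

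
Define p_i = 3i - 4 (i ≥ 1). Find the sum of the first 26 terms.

949

Over i = 1..26: Σi = 351.
Total = (3)·351 + (-4)·26 = 949.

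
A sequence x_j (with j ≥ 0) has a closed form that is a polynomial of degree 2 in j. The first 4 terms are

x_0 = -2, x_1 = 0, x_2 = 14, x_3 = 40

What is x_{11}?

1st diffs: 2, 14, 26.
2nd diffs: 12, 12 (constant).
Newton forward-difference form: x_j = -2 + 2·C(j,1) + 12·C(j,2).
At j = 11: j = 11, so x_{11} = -2 + 22 + 660 = 680.

680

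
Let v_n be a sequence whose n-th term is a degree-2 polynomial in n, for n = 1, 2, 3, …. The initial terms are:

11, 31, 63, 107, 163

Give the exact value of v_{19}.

2207

1st diffs: 20, 32, 44, 56.
2nd diffs: 12, 12, 12 (constant).
Newton forward-difference form: v_n = 11 + 20·C(n-1,1) + 12·C(n-1,2).
At n = 19: n-1 = 18, so v_{19} = 11 + 360 + 1836 = 2207.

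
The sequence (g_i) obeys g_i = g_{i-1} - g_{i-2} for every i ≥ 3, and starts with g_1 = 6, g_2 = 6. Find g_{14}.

6

Compute successive terms:
g_3 = 0  g_4 = -6  g_5 = -6  …  g_{11} = -6  g_{12} = 0  g_{13} = 6  g_{14} = 6.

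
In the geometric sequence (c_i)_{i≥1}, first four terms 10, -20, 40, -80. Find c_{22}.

Common ratio r = -2.
c_i = 10·(-2)^(i-1).
c_{22} = 10·(-2)^21 = -20971520.

-20971520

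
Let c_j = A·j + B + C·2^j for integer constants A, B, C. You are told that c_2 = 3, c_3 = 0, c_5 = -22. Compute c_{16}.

-65515

At j = 2, 3, 5: 2A + B + 4C = 3; 3A + B + 8C = 0; 5A + B + 32C = -22.
Subtracting the first from the second: A + 4C = -3.
Subtracting the second from the third: 2A + 24C = -22.
Solving: C = -1, A = 1, then B = 5.
Therefore c_{16} = 16 + 5 + (-1)·65536 = -65515.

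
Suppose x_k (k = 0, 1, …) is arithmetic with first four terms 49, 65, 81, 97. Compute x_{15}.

289

Common difference d = 16.
x_k = 49 + (k - 0)·16.
x_{15} = 49 + 15·16 = 289.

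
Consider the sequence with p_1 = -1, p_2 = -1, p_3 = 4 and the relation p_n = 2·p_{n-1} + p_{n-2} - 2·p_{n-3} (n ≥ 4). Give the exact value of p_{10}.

Compute successive terms:
p_4 = 9; p_5 = 24; p_6 = 49; p_7 = 104; p_8 = 209; p_9 = 424; p_{10} = 849.

849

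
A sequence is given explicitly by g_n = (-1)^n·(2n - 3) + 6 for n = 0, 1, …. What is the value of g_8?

(-1)^8 = 1; 2n - 3 at n=8 is 13; so g_8 = 19.

19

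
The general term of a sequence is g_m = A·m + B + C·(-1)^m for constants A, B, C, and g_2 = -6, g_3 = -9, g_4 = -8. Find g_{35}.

-41

Write the equations: 2A + B + C = -6; 3A + B - C = -9; 4A + B + C = -8.
Subtracting the first from the second: A - 2C = -3.
Subtracting the second from the third: A + 2C = 1.
Solving: C = 1, A = -1, then B = -5.
Hence g_{35} = -1·35 + (-5) + 1·(-1) = -41.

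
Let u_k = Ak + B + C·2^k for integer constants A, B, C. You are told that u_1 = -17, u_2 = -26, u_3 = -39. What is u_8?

Write the equations: A + B + 2C = -17; 2A + B + 4C = -26; 3A + B + 8C = -39.
Subtracting the first from the second: A + 2C = -9.
Subtracting the second from the third: A + 4C = -13.
Solving: C = -2, A = -5, then B = -8.
Therefore u_8 = -40 + (-8) + (-2)·256 = -560.

-560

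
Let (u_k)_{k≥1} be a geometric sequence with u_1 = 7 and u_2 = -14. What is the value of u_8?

Common ratio r = -2.
u_k = 7·(-2)^(k-1).
u_8 = 7·(-2)^7 = -896.

-896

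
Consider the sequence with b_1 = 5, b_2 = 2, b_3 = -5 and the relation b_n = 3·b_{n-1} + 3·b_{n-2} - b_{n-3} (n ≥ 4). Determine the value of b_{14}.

Step forward from the initial values:
b_4 = -14  b_5 = -59  b_6 = -214  …  b_{11} = -155909  b_{12} = -581854  b_{13} = -2171515  b_{14} = -8104198.

-8104198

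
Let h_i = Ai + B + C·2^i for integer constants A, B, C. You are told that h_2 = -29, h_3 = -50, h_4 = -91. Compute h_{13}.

-40980

The three given values yield: 2A + B + 4C = -29; 3A + B + 8C = -50; 4A + B + 16C = -91.
Subtracting the first from the second: A + 4C = -21.
Subtracting the second from the third: A + 8C = -41.
Solving: C = -5, A = -1, then B = -7.
Hence h_{13} = -1·13 + (-7) + (-5)·8192 = -40980.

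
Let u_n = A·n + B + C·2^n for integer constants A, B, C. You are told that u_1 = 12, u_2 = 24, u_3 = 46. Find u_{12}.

The three given values yield: A + B + 2C = 12; 2A + B + 4C = 24; 3A + B + 8C = 46.
Subtracting the first from the second: A + 2C = 12.
Subtracting the second from the third: A + 4C = 22.
Solving: C = 5, A = 2, then B = 0.
Therefore u_{12} = 24 + 0 + 5·4096 = 20504.

20504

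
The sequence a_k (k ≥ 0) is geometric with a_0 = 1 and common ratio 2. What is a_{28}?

a_k = 1·2^(k-0).
a_{28} = 1·2^28 = 268435456.

268435456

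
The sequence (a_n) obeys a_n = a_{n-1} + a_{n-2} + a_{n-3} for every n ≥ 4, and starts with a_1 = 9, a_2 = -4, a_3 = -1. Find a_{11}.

Compute successive terms:
a_4 = 4; a_5 = -1; a_6 = 2; a_7 = 5; a_8 = 6; a_9 = 13; a_{10} = 24; a_{11} = 43.

43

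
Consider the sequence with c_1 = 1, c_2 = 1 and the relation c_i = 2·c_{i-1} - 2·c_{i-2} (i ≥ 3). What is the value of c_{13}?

-64

Compute successive terms:
c_3 = 0, c_4 = -2, c_5 = -4, …, c_{10} = 16, c_{11} = 0, c_{12} = -32, c_{13} = -64.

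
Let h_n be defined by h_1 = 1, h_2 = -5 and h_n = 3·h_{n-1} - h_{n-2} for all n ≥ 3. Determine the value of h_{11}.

-36409

h_3 = -16; h_4 = -43; h_5 = -113; h_6 = -296; h_7 = -775; h_8 = -2029; h_9 = -5312; h_{10} = -13907; h_{11} = -36409.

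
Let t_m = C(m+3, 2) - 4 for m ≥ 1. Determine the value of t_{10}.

C(13, 2) = 78, so t_{10} = 74.

74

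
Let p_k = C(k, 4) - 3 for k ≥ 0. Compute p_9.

C(9, 4) = 126, so p_9 = 123.

123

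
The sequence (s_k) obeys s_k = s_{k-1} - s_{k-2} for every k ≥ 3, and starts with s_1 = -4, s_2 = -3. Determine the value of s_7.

Compute successive terms:
s_3 = 1  s_4 = 4  s_5 = 3  s_6 = -1  s_7 = -4.

-4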